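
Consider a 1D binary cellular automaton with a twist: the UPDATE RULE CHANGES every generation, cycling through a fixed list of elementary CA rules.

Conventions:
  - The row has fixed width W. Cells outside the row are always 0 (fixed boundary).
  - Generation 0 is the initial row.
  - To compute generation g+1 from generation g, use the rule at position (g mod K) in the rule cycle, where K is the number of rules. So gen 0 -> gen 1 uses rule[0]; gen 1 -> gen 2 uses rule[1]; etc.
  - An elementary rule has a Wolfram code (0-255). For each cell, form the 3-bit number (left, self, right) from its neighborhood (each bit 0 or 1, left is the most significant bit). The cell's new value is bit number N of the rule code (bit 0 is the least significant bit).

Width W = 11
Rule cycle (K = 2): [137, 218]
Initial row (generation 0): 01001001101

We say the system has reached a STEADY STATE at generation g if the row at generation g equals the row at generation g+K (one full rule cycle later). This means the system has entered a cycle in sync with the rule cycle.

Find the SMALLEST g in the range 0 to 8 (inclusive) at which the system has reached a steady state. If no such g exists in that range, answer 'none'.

Answer: none

Derivation:
Gen 0: 01001001101
Gen 1 (rule 137): 00000001000
Gen 2 (rule 218): 00000010100
Gen 3 (rule 137): 11111000001
Gen 4 (rule 218): 11111100010
Gen 5 (rule 137): 11111001000
Gen 6 (rule 218): 11111110100
Gen 7 (rule 137): 11111100001
Gen 8 (rule 218): 11111110010
Gen 9 (rule 137): 11111100000
Gen 10 (rule 218): 11111110000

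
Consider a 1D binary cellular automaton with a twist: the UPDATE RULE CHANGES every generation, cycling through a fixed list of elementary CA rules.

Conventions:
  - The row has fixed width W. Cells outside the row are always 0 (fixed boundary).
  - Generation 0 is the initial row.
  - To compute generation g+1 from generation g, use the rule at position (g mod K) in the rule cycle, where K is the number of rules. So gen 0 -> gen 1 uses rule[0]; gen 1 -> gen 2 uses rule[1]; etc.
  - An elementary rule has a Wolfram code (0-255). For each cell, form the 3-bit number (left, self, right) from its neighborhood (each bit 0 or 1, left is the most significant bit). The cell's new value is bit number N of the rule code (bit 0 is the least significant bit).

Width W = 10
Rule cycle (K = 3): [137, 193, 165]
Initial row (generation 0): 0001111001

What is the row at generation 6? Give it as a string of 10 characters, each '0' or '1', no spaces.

Answer: 0000110110

Derivation:
Gen 0: 0001111001
Gen 1 (rule 137): 1101110000
Gen 2 (rule 193): 0100110111
Gen 3 (rule 165): 0100001010
Gen 4 (rule 137): 0001100000
Gen 5 (rule 193): 1100101111
Gen 6 (rule 165): 0000110110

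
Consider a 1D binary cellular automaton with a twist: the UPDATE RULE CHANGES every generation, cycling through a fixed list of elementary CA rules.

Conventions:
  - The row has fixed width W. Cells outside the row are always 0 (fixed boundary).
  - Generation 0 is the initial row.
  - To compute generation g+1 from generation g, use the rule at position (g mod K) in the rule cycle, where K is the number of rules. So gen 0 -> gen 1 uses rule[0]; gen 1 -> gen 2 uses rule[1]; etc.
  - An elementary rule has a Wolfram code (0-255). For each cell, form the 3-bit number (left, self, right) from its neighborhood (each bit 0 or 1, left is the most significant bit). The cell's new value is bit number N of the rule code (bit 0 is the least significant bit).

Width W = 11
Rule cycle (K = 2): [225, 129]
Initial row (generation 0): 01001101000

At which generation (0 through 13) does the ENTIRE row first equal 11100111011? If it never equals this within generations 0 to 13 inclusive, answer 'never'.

Gen 0: 01001101000
Gen 1 (rule 225): 00000110011
Gen 2 (rule 129): 11110000000
Gen 3 (rule 225): 01110111111
Gen 4 (rule 129): 00100011110
Gen 5 (rule 225): 10001001110
Gen 6 (rule 129): 00100000100
Gen 7 (rule 225): 10001110001
Gen 8 (rule 129): 00100100100
Gen 9 (rule 225): 10000000001
Gen 10 (rule 129): 00111111100
Gen 11 (rule 225): 10011111101
Gen 12 (rule 129): 00001111000
Gen 13 (rule 225): 11100111011

Answer: 13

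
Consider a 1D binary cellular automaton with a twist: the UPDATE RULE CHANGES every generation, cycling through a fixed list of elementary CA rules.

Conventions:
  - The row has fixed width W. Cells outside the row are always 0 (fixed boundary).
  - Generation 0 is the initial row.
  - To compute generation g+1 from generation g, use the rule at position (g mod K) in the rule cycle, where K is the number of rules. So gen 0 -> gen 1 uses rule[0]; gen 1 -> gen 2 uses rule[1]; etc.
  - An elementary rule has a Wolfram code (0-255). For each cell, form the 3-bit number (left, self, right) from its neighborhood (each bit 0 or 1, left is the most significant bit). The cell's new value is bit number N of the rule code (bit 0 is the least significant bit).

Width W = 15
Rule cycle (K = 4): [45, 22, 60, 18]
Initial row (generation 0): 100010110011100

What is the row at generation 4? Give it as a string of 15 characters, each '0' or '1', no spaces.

Gen 0: 100010110011100
Gen 1 (rule 45): 101011100010001
Gen 2 (rule 22): 101000010111011
Gen 3 (rule 60): 111100011100110
Gen 4 (rule 18): 000010100011001

Answer: 000010100011001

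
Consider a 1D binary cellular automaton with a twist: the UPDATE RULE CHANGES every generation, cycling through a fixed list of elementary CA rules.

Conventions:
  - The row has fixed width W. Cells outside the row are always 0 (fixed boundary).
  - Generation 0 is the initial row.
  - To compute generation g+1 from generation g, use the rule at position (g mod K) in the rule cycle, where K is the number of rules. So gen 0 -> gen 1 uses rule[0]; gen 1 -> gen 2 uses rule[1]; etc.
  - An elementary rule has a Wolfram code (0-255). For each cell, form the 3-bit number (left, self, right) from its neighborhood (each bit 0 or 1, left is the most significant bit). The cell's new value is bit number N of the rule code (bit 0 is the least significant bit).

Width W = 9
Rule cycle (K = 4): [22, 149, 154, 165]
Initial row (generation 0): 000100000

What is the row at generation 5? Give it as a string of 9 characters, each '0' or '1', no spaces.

Gen 0: 000100000
Gen 1 (rule 22): 001110000
Gen 2 (rule 149): 100101111
Gen 3 (rule 154): 011001110
Gen 4 (rule 165): 000000100
Gen 5 (rule 22): 000001110

Answer: 000001110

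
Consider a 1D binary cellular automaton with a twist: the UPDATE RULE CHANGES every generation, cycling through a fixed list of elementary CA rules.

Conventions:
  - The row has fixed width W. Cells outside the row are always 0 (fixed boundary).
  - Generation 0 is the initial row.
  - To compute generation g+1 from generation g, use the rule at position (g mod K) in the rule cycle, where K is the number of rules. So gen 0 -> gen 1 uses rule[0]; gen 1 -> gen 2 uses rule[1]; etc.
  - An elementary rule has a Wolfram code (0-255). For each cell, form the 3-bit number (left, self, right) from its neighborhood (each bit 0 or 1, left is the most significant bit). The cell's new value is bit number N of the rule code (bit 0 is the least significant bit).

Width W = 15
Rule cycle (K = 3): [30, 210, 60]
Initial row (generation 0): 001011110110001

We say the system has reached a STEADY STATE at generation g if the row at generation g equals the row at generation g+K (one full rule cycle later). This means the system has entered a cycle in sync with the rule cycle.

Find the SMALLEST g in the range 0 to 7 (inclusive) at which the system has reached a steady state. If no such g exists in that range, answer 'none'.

Gen 0: 001011110110001
Gen 1 (rule 30): 011010000101011
Gen 2 (rule 210): 101001001000001
Gen 3 (rule 60): 111101101100001
Gen 4 (rule 30): 100001001010011
Gen 5 (rule 210): 010010110001101
Gen 6 (rule 60): 011011101001011
Gen 7 (rule 30): 110010001111010
Gen 8 (rule 210): 011101010111001
Gen 9 (rule 60): 010011111100101
Gen 10 (rule 30): 111110000011101

Answer: none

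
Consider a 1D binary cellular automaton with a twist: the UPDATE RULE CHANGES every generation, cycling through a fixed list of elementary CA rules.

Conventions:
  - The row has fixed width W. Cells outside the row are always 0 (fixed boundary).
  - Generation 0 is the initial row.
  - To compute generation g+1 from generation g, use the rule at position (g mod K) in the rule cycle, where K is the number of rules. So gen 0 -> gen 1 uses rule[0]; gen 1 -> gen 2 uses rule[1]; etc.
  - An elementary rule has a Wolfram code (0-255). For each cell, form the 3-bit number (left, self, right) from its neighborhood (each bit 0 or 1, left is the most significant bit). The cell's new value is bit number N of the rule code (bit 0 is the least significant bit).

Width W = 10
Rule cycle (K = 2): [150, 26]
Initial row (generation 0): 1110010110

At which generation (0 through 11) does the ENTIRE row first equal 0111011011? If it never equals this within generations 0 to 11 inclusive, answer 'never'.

Gen 0: 1110010110
Gen 1 (rule 150): 0101110001
Gen 2 (rule 26): 1001001010
Gen 3 (rule 150): 1111111011
Gen 4 (rule 26): 1000000010
Gen 5 (rule 150): 1100000111
Gen 6 (rule 26): 1010001100
Gen 7 (rule 150): 1011010010
Gen 8 (rule 26): 0010001101
Gen 9 (rule 150): 0111010001
Gen 10 (rule 26): 1100001010
Gen 11 (rule 150): 0010011011

Answer: never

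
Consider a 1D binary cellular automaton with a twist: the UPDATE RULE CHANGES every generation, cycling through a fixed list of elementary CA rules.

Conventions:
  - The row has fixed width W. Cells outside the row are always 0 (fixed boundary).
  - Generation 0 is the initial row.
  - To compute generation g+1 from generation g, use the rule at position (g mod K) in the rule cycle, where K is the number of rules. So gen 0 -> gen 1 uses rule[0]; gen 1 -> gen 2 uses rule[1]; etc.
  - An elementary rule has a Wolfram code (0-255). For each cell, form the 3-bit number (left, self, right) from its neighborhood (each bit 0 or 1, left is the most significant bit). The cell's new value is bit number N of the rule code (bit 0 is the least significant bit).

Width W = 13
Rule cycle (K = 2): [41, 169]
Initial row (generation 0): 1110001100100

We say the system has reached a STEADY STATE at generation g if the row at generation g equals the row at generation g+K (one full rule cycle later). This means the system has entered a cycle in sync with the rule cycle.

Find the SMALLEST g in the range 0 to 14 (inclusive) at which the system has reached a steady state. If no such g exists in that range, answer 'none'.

Gen 0: 1110001100100
Gen 1 (rule 41): 1000101000001
Gen 2 (rule 169): 0010010011100
Gen 3 (rule 41): 1000000010001
Gen 4 (rule 169): 0011111000100
Gen 5 (rule 41): 1010000010001
Gen 6 (rule 169): 0100111000100
Gen 7 (rule 41): 0000100010001
Gen 8 (rule 169): 1110001000100
Gen 9 (rule 41): 1000100010001
Gen 10 (rule 169): 0010001000100
Gen 11 (rule 41): 1000100010001
Gen 12 (rule 169): 0010001000100
Gen 13 (rule 41): 1000100010001
Gen 14 (rule 169): 0010001000100
Gen 15 (rule 41): 1000100010001
Gen 16 (rule 169): 0010001000100

Answer: 9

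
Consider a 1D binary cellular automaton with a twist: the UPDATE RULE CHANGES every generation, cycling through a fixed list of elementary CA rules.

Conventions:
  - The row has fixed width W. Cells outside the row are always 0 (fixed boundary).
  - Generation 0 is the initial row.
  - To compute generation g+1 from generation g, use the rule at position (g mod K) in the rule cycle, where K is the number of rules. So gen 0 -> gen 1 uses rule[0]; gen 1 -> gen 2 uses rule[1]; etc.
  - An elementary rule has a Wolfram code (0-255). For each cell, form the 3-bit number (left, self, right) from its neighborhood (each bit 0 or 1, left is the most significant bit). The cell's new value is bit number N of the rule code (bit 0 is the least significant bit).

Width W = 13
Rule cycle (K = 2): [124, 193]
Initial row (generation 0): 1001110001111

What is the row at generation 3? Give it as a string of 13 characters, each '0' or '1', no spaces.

Answer: 0110001100000

Derivation:
Gen 0: 1001110001111
Gen 1 (rule 124): 1101011001001
Gen 2 (rule 193): 0100001000000
Gen 3 (rule 124): 0110001100000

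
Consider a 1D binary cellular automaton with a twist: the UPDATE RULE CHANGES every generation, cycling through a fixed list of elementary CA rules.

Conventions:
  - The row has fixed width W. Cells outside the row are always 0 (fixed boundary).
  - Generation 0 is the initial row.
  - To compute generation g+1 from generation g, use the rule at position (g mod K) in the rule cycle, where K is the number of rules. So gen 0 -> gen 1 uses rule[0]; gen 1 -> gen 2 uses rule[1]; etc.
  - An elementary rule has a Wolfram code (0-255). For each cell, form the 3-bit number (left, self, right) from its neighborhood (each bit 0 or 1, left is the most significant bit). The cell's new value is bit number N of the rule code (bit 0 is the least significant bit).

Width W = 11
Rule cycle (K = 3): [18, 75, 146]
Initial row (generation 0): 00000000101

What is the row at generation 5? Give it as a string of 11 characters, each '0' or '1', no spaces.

Gen 0: 00000000101
Gen 1 (rule 18): 00000001000
Gen 2 (rule 75): 11111110011
Gen 3 (rule 146): 01111101100
Gen 4 (rule 18): 10000000010
Gen 5 (rule 75): 00111111100

Answer: 00111111100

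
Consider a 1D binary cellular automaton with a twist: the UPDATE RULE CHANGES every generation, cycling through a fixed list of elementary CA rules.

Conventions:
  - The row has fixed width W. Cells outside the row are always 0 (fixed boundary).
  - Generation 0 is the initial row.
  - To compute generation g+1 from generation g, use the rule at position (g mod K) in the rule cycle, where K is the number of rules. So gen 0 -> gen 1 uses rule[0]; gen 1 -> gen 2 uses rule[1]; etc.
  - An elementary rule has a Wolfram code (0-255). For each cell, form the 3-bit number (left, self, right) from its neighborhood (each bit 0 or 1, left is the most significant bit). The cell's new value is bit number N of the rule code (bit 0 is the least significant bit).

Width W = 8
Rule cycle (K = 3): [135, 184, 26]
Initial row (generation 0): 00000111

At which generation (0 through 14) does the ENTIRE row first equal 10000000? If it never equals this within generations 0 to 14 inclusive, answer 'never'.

Gen 0: 00000111
Gen 1 (rule 135): 11111010
Gen 2 (rule 184): 11110101
Gen 3 (rule 26): 10000000
Gen 4 (rule 135): 10111111
Gen 5 (rule 184): 01111110
Gen 6 (rule 26): 11000001
Gen 7 (rule 135): 00011111
Gen 8 (rule 184): 00011110
Gen 9 (rule 26): 00110001
Gen 10 (rule 135): 11000111
Gen 11 (rule 184): 10100110
Gen 12 (rule 26): 00011101
Gen 13 (rule 135): 11101001
Gen 14 (rule 184): 11010100

Answer: 3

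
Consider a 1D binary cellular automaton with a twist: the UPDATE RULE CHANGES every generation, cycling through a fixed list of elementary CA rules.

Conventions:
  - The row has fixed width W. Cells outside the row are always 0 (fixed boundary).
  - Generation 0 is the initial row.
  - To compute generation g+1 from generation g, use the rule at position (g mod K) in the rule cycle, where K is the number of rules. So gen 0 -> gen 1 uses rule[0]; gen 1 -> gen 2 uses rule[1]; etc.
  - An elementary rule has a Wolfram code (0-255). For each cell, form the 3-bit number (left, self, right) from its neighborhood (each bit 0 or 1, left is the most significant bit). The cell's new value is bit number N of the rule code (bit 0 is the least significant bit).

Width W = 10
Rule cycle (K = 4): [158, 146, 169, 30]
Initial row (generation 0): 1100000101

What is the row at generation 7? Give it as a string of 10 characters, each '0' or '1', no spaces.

Gen 0: 1100000101
Gen 1 (rule 158): 1010001101
Gen 2 (rule 146): 0001010000
Gen 3 (rule 169): 1100100111
Gen 4 (rule 30): 1011111100
Gen 5 (rule 158): 1011111010
Gen 6 (rule 146): 0001110001
Gen 7 (rule 169): 1101100100

Answer: 1101100100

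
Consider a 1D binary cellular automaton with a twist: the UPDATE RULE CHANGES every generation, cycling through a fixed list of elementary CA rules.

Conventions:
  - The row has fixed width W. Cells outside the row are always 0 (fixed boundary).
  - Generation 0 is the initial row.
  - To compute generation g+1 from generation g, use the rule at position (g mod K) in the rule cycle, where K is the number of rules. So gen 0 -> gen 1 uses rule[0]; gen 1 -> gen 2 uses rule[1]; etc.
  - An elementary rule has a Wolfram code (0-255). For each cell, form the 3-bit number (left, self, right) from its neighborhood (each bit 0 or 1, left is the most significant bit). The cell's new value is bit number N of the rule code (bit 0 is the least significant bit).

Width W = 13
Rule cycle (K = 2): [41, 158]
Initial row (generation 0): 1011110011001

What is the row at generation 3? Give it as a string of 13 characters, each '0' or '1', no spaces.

Gen 0: 1011110011001
Gen 1 (rule 41): 0110000010000
Gen 2 (rule 158): 1101000111000
Gen 3 (rule 41): 1010010100011

Answer: 1010010100011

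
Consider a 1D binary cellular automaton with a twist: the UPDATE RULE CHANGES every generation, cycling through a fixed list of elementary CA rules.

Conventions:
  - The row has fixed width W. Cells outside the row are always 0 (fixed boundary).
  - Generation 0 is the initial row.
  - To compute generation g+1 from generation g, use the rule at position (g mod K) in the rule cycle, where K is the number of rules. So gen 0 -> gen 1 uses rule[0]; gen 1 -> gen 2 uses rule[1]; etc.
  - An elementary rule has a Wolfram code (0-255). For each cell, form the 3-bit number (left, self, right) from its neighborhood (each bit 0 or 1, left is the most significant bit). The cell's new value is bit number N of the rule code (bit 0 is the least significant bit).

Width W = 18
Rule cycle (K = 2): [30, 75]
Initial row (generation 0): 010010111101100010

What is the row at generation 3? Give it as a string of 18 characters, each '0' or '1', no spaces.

Answer: 110111011001001101

Derivation:
Gen 0: 010010111101100010
Gen 1 (rule 30): 111110100001010111
Gen 2 (rule 75): 100010001110000101
Gen 3 (rule 30): 110111011001001101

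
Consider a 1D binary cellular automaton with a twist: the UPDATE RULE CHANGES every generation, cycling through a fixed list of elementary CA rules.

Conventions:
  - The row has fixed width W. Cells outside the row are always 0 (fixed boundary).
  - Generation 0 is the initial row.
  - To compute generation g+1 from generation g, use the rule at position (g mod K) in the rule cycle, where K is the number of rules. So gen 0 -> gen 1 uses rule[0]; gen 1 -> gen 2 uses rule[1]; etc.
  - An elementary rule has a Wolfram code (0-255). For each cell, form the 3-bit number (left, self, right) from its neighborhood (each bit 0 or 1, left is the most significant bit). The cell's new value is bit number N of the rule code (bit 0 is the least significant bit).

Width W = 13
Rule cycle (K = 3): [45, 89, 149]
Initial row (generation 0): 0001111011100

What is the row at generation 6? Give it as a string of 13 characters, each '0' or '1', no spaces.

Answer: 1110101110010

Derivation:
Gen 0: 0001111011100
Gen 1 (rule 45): 1101000110001
Gen 2 (rule 89): 1100110111100
Gen 3 (rule 149): 0010000011011
Gen 4 (rule 45): 1010111010110
Gen 5 (rule 89): 0000101000111
Gen 6 (rule 149): 1110101110010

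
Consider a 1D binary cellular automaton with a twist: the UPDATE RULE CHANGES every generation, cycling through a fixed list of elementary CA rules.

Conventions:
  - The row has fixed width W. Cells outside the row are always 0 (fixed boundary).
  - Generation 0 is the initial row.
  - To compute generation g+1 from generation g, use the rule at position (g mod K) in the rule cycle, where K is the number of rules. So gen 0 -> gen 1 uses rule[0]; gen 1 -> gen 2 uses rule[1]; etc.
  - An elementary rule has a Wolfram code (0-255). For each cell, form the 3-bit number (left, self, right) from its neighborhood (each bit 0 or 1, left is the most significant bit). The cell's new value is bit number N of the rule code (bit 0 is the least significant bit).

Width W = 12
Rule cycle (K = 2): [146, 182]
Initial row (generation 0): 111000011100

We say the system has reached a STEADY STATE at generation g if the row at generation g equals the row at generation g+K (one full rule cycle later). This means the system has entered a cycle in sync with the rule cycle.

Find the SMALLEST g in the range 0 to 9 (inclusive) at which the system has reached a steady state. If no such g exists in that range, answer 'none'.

Answer: 7

Derivation:
Gen 0: 111000011100
Gen 1 (rule 146): 010100101010
Gen 2 (rule 182): 111111111111
Gen 3 (rule 146): 011111111110
Gen 4 (rule 182): 101111111101
Gen 5 (rule 146): 000111111000
Gen 6 (rule 182): 001011110100
Gen 7 (rule 146): 010001100010
Gen 8 (rule 182): 111010010111
Gen 9 (rule 146): 010001100010
Gen 10 (rule 182): 111010010111
Gen 11 (rule 146): 010001100010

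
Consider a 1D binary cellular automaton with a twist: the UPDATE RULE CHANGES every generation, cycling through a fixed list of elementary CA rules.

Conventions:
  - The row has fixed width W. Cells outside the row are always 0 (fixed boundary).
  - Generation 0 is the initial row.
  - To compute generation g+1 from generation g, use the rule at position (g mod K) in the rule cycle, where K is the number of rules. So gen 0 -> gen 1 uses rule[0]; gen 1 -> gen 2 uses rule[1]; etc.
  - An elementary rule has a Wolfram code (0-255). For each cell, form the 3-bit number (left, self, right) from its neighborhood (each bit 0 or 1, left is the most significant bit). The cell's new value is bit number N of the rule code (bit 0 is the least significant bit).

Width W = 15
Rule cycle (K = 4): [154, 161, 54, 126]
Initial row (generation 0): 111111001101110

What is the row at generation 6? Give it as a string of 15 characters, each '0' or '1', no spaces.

Gen 0: 111111001101110
Gen 1 (rule 154): 111110111001101
Gen 2 (rule 161): 011101010000010
Gen 3 (rule 54): 100011111000111
Gen 4 (rule 126): 110110001101101
Gen 5 (rule 154): 100101011001000
Gen 6 (rule 161): 000010100000011

Answer: 000010100000011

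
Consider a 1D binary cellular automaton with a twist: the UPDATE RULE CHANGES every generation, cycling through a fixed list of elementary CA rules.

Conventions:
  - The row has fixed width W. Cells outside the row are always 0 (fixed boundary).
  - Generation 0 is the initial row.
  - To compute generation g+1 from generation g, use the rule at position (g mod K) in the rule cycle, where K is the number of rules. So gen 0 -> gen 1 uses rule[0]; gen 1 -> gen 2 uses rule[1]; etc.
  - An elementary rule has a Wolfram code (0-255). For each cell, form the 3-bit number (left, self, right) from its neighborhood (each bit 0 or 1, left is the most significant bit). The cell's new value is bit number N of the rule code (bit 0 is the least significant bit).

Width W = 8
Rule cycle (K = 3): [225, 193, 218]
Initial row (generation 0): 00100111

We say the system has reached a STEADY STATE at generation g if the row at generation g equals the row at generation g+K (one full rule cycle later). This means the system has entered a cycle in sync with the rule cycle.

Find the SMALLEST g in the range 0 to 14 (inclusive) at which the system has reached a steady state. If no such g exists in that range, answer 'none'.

Gen 0: 00100111
Gen 1 (rule 225): 10000011
Gen 2 (rule 193): 00111001
Gen 3 (rule 218): 01111110
Gen 4 (rule 225): 00111110
Gen 5 (rule 193): 10011110
Gen 6 (rule 218): 01111111
Gen 7 (rule 225): 00111111
Gen 8 (rule 193): 10011111
Gen 9 (rule 218): 01111111
Gen 10 (rule 225): 00111111
Gen 11 (rule 193): 10011111
Gen 12 (rule 218): 01111111
Gen 13 (rule 225): 00111111
Gen 14 (rule 193): 10011111
Gen 15 (rule 218): 01111111
Gen 16 (rule 225): 00111111
Gen 17 (rule 193): 10011111

Answer: 6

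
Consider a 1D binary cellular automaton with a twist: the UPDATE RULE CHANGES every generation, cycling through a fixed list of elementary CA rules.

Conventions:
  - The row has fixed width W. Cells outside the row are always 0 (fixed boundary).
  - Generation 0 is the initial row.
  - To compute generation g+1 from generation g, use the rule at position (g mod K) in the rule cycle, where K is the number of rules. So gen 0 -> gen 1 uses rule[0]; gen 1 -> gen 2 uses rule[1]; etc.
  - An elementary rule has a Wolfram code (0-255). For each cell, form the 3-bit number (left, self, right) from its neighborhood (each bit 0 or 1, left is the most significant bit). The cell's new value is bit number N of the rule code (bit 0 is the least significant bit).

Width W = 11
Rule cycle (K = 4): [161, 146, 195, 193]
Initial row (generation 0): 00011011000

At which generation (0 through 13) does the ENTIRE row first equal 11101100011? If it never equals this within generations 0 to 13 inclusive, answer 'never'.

Gen 0: 00011011000
Gen 1 (rule 161): 11000100011
Gen 2 (rule 146): 00101010100
Gen 3 (rule 195): 11000000001
Gen 4 (rule 193): 01011111100
Gen 5 (rule 161): 00101111001
Gen 6 (rule 146): 01000110110
Gen 7 (rule 195): 10011010010
Gen 8 (rule 193): 00001000000
Gen 9 (rule 161): 11100011111
Gen 10 (rule 146): 01010101110
Gen 11 (rule 195): 10000000110
Gen 12 (rule 193): 00111110010
Gen 13 (rule 161): 10011100000

Answer: never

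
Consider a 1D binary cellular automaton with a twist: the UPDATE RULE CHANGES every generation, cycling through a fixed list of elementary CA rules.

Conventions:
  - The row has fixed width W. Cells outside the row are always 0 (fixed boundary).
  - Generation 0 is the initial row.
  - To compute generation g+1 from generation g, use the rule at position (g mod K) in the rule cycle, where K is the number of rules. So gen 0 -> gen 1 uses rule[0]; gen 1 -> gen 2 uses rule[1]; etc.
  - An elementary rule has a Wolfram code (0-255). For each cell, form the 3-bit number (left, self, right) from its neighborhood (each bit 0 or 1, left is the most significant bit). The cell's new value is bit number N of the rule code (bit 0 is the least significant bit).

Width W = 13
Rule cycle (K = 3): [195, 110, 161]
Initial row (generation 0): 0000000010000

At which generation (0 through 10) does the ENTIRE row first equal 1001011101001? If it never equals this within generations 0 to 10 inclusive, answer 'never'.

Answer: 10

Derivation:
Gen 0: 0000000010000
Gen 1 (rule 195): 1111111100111
Gen 2 (rule 110): 1000000101101
Gen 3 (rule 161): 0011110010010
Gen 4 (rule 195): 1101110100100
Gen 5 (rule 110): 1111011101100
Gen 6 (rule 161): 0110101010001
Gen 7 (rule 195): 1010000000110
Gen 8 (rule 110): 1110000001110
Gen 9 (rule 161): 0100111100100
Gen 10 (rule 195): 1001011101001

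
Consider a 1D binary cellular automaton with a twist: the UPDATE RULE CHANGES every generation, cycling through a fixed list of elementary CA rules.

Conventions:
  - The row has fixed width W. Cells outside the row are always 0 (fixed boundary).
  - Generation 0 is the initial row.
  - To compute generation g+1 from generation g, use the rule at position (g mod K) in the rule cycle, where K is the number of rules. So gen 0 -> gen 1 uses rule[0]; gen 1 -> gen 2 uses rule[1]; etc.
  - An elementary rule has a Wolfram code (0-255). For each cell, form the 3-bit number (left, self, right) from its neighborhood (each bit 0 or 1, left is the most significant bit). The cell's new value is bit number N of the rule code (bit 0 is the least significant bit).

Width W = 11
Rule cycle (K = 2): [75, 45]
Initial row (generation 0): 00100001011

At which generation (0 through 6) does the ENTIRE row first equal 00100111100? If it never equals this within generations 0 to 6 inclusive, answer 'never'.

Answer: never

Derivation:
Gen 0: 00100001011
Gen 1 (rule 75): 11001110011
Gen 2 (rule 45): 10001000010
Gen 3 (rule 75): 00110011100
Gen 4 (rule 45): 10100010001
Gen 5 (rule 75): 00001100110
Gen 6 (rule 45): 11101000100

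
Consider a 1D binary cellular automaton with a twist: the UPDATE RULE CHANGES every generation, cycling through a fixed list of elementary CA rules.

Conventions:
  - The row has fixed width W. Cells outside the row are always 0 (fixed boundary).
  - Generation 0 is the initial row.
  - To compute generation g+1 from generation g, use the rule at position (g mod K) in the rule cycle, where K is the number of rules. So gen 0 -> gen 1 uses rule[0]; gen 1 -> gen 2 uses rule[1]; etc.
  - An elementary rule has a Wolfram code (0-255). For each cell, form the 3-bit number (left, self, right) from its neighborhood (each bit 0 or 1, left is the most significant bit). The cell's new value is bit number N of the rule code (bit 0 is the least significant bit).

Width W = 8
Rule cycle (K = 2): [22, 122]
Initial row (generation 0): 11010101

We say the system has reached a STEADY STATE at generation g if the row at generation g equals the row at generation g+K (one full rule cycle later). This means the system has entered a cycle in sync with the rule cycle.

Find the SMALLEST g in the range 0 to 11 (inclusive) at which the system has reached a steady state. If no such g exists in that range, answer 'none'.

Answer: 5

Derivation:
Gen 0: 11010101
Gen 1 (rule 22): 00010101
Gen 2 (rule 122): 00101010
Gen 3 (rule 22): 01101011
Gen 4 (rule 122): 11110111
Gen 5 (rule 22): 00000000
Gen 6 (rule 122): 00000000
Gen 7 (rule 22): 00000000
Gen 8 (rule 122): 00000000
Gen 9 (rule 22): 00000000
Gen 10 (rule 122): 00000000
Gen 11 (rule 22): 00000000
Gen 12 (rule 122): 00000000
Gen 13 (rule 22): 00000000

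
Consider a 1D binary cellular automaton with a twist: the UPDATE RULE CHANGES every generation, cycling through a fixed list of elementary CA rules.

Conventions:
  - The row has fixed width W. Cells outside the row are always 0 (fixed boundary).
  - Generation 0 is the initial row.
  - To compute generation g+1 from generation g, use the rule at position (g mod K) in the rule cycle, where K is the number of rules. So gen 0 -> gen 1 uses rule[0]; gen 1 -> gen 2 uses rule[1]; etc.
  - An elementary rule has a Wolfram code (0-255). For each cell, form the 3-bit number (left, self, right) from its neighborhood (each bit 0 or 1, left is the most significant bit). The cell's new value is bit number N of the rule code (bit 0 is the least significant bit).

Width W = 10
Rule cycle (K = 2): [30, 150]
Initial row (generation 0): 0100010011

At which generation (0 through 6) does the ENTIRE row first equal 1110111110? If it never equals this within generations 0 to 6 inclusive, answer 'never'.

Answer: 1

Derivation:
Gen 0: 0100010011
Gen 1 (rule 30): 1110111110
Gen 2 (rule 150): 0100011101
Gen 3 (rule 30): 1110110001
Gen 4 (rule 150): 0100001011
Gen 5 (rule 30): 1110011010
Gen 6 (rule 150): 0101100011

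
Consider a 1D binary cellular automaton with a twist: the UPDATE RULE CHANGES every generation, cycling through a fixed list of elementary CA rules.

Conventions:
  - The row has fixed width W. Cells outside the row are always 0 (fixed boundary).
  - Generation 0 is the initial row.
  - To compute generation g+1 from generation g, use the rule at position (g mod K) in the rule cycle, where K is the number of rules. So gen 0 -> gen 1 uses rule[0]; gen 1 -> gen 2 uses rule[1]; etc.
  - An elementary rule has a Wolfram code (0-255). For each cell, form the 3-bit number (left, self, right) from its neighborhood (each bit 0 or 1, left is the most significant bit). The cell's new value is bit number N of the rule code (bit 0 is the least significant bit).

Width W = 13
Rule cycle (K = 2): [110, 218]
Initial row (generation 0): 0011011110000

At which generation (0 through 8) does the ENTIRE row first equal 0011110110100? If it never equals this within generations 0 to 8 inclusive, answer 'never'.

Answer: never

Derivation:
Gen 0: 0011011110000
Gen 1 (rule 110): 0111110010000
Gen 2 (rule 218): 1111111101000
Gen 3 (rule 110): 1000000111000
Gen 4 (rule 218): 0100001111100
Gen 5 (rule 110): 1100011000100
Gen 6 (rule 218): 1110111101010
Gen 7 (rule 110): 1011100111110
Gen 8 (rule 218): 0011111111111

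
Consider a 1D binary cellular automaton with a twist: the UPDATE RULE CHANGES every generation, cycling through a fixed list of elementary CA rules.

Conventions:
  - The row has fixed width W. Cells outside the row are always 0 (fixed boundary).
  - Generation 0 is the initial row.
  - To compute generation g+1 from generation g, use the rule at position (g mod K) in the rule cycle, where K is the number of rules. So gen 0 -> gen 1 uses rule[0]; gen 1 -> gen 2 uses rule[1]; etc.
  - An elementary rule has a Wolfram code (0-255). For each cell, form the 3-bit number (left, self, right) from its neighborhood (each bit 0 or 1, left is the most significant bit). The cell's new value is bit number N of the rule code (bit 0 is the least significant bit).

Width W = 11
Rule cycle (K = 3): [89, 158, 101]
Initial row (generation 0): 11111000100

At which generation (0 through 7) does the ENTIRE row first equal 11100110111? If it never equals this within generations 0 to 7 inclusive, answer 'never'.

Gen 0: 11111000100
Gen 1 (rule 89): 10001110011
Gen 2 (rule 158): 11011101110
Gen 3 (rule 101): 01100110010
Gen 4 (rule 89): 01110111001
Gen 5 (rule 158): 11100110111
Gen 6 (rule 101): 00100011001
Gen 7 (rule 89): 10011011100

Answer: 5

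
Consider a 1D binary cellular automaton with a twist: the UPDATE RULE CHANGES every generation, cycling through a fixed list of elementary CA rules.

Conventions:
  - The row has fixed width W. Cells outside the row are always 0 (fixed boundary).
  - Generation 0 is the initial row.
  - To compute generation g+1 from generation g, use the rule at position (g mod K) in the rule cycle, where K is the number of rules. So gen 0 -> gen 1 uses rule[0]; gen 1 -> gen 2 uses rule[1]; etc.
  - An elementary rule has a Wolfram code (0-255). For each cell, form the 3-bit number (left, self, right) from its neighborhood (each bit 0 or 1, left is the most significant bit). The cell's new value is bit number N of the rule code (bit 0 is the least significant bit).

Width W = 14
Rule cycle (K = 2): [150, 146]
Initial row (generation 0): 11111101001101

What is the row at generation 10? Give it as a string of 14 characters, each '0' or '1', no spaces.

Answer: 00000000010101

Derivation:
Gen 0: 11111101001101
Gen 1 (rule 150): 01111001110001
Gen 2 (rule 146): 10110110101010
Gen 3 (rule 150): 10000000101011
Gen 4 (rule 146): 01000001000000
Gen 5 (rule 150): 11100011100000
Gen 6 (rule 146): 01010101010000
Gen 7 (rule 150): 11010101011000
Gen 8 (rule 146): 00000000000100
Gen 9 (rule 150): 00000000001110
Gen 10 (rule 146): 00000000010101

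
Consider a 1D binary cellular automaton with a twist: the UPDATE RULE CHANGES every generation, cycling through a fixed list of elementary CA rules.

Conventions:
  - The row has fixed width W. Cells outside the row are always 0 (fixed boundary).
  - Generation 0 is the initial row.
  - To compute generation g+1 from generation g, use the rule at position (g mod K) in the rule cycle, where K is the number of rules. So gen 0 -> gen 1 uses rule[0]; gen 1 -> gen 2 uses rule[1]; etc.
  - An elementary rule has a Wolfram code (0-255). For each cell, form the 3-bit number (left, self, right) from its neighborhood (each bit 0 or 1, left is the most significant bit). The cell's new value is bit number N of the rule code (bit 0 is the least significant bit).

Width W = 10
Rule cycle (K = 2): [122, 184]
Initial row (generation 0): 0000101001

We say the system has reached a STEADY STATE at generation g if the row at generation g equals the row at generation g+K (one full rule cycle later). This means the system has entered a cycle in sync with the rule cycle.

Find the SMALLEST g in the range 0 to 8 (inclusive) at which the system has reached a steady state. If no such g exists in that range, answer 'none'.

Answer: 6

Derivation:
Gen 0: 0000101001
Gen 1 (rule 122): 0001010110
Gen 2 (rule 184): 0000101101
Gen 3 (rule 122): 0001011110
Gen 4 (rule 184): 0000111101
Gen 5 (rule 122): 0001100110
Gen 6 (rule 184): 0001010101
Gen 7 (rule 122): 0010101010
Gen 8 (rule 184): 0001010101
Gen 9 (rule 122): 0010101010
Gen 10 (rule 184): 0001010101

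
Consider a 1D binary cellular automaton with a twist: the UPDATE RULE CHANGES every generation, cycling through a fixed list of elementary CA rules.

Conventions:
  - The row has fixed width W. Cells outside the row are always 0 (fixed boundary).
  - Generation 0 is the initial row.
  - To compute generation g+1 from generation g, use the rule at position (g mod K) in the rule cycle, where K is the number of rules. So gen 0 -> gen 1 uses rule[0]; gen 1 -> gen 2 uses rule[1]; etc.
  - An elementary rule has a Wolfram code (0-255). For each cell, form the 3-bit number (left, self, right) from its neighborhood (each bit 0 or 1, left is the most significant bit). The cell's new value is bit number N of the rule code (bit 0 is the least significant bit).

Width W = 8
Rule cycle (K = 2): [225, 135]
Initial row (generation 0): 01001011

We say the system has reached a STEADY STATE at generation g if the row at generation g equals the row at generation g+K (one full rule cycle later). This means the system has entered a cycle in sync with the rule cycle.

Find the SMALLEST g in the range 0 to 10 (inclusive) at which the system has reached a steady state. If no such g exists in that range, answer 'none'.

Answer: none

Derivation:
Gen 0: 01001011
Gen 1 (rule 225): 00000101
Gen 2 (rule 135): 11111101
Gen 3 (rule 225): 01111110
Gen 4 (rule 135): 10111100
Gen 5 (rule 225): 01011101
Gen 6 (rule 135): 11001001
Gen 7 (rule 225): 01000000
Gen 8 (rule 135): 11011111
Gen 9 (rule 225): 01101111
Gen 10 (rule 135): 10000110
Gen 11 (rule 225): 00110010
Gen 12 (rule 135): 11000110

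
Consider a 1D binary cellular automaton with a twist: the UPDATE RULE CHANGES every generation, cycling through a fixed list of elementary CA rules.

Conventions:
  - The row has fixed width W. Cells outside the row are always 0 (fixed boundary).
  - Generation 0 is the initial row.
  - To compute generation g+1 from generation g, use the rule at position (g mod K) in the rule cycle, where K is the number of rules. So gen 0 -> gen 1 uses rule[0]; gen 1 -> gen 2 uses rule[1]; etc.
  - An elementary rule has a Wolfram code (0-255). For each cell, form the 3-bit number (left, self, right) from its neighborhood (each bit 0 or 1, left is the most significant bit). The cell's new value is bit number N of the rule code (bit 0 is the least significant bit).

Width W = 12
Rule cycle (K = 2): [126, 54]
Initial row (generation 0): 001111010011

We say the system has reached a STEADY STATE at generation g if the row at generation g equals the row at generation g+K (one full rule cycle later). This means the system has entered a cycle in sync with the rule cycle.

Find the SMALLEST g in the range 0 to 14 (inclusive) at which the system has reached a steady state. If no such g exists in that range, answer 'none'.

Answer: none

Derivation:
Gen 0: 001111010011
Gen 1 (rule 126): 011001111111
Gen 2 (rule 54): 100110000000
Gen 3 (rule 126): 111111000000
Gen 4 (rule 54): 000000100000
Gen 5 (rule 126): 000001110000
Gen 6 (rule 54): 000010001000
Gen 7 (rule 126): 000111011100
Gen 8 (rule 54): 001000100010
Gen 9 (rule 126): 011101110111
Gen 10 (rule 54): 100010001000
Gen 11 (rule 126): 110111011100
Gen 12 (rule 54): 001000100010
Gen 13 (rule 126): 011101110111
Gen 14 (rule 54): 100010001000
Gen 15 (rule 126): 110111011100
Gen 16 (rule 54): 001000100010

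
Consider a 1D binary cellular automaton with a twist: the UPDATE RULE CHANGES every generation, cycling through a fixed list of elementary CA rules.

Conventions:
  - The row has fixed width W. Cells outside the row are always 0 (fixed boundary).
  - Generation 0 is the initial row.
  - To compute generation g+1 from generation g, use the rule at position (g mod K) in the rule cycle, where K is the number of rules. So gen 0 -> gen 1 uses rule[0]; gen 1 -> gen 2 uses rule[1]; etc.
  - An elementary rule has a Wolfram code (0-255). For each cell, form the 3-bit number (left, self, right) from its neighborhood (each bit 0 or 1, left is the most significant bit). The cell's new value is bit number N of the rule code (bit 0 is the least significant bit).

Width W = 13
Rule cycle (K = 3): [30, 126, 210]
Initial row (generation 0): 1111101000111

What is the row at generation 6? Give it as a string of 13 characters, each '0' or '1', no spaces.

Answer: 0111111110000

Derivation:
Gen 0: 1111101000111
Gen 1 (rule 30): 1000001101100
Gen 2 (rule 126): 1100011111110
Gen 3 (rule 210): 0110101111111
Gen 4 (rule 30): 1100101000000
Gen 5 (rule 126): 1111111100000
Gen 6 (rule 210): 0111111110000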